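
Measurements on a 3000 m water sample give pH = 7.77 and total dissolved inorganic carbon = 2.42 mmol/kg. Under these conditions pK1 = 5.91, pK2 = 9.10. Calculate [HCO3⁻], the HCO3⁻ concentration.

[HCO3⁻] = 2.28 mmol/kg

α₁ = 1 / (1 + [H⁺]/K1 + K2/[H⁺]) = 1 / (1 + 10^-1.86 + 10^-1.33)
   = 1 / (1 + 0.013804 + 0.046774) = 1/1.0606 = 0.9429
[HCO3⁻] = α₁ × DIC = 0.9429 × 2.42 = 2.28 mmol/kg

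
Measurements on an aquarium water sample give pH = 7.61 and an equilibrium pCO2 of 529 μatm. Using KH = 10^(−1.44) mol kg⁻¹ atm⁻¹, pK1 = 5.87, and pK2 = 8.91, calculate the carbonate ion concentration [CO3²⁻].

[CO2*] = KH · pCO2 = 10^(−1.44) × 529×10^-6 = 1.921×10^-5 mol/kg
α₀ = 1/(1 + K1/[H⁺] + K1K2/[H⁺]²) = 1/(1 + 10^+1.74 + 10^+0.44) = 0.01703
DIC = [CO2*]/α₀ = 1.921×10^-5 / 0.01703 = 1.128 mmol/kg
[CO3²⁻] = α₂·DIC; α₂ = 0.04691, so [CO3²⁻] = 0.04691 × 1.128 = 0.0529 mmol/kg

[CO3²⁻] = 0.0529 mmol/kg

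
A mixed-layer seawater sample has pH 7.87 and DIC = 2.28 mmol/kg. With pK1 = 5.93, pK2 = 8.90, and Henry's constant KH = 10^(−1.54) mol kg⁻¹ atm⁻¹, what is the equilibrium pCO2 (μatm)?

α₀ = 1 / (1 + K1/[H⁺] + K1K2/[H⁺]²) = 1 / (1 + 10^+1.94 + 10^+0.91)
   = 1 / (1 + 87.096 + 8.1283) = 1/96.225 = 0.01039
[CO2*] = α₀ × DIC = 0.01039 × 2.28 = 0.02369 mmol/kg
pCO2 = [CO2*]/KH = 2.369×10^-5 / 2.884×10^-2 = 822 μatm

pCO2 = 822 μatm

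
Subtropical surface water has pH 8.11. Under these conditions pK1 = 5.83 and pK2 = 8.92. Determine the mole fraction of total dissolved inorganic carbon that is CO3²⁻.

α₂ = 1 / (1 + [H⁺]/K2 + [H⁺]²/(K1K2)) = 1 / (1 + 10^+0.81 + 10^-1.47)
   = 1 / (1 + 6.4565 + 0.033884) = 1/7.4904 = 0.1335

α₂ = 0.134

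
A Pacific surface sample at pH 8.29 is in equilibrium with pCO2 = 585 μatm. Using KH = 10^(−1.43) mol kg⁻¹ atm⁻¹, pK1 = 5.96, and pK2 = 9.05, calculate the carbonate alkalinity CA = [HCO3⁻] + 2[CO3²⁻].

CA = 6.26 mmol/kg

[CO2*] = KH · pCO2 = 10^(−1.43) × 585×10^-6 = 2.173×10^-5 mol/kg
α₀ = 1/(1 + K1/[H⁺] + K1K2/[H⁺]²) = 1/(1 + 10^+2.33 + 10^+1.57) = 0.003969
DIC = [CO2*]/α₀ = 2.173×10^-5 / 0.003969 = 5.476 mmol/kg
CA = (α₁ + 2α₂)·DIC = (0.8486 + 2×0.1475) × 5.476 = 6.26 mmol/kg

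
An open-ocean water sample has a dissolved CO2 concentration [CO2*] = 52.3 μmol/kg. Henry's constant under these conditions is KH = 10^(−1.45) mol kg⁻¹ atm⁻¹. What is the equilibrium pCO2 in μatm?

pCO2 = 1470 μatm

KH = 10^(−1.45) = 3.548×10^-2 mol kg⁻¹ atm⁻¹
pCO2 = [CO2*]/KH = 52.3×10^-6 / 3.548×10^-2 = 1.47×10^-3 atm = 1470 μatm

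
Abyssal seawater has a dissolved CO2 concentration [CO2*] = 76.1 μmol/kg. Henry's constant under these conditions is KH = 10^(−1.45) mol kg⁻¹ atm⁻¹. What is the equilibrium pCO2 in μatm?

KH = 10^(−1.45) = 3.548×10^-2 mol kg⁻¹ atm⁻¹
pCO2 = [CO2*]/KH = 76.1×10^-6 / 3.548×10^-2 = 2.14×10^-3 atm = 2140 μatm

pCO2 = 2140 μatm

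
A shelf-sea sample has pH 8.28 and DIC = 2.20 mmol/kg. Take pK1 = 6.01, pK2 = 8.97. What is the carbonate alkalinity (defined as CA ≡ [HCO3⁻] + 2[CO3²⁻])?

CA = [HCO3⁻] + 2[CO3²⁻] = (α₁ + 2α₂)·DIC
At pH 8.28: [H⁺]/K1 = 10^-2.27 = 0.0053703, K2/[H⁺] = 10^-0.69 = 0.20417
α₁ = 1/(1 + 0.0053703 + 0.20417) = 1/1.2095 = 0.8268; α₂ = α₁·K2/[H⁺] = 0.1688
α₁ + 2α₂ = 1.1644
CA = 1.1644 × 2.20 = 2.56 mmol/kg

CA = 2.56 mmol/kg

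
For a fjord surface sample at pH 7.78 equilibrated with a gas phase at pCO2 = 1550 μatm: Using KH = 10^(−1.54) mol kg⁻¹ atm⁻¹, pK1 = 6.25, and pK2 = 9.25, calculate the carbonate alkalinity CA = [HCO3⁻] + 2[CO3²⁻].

CA = 1.62 mmol/kg

[CO2*] = KH · pCO2 = 10^(−1.54) × 1550×10^-6 = 4.470×10^-5 mol/kg
α₀ = 1/(1 + K1/[H⁺] + K1K2/[H⁺]²) = 1/(1 + 10^+1.53 + 10^+0.06) = 0.02775
DIC = [CO2*]/α₀ = 4.470×10^-5 / 0.02775 = 1.611 mmol/kg
CA = (α₁ + 2α₂)·DIC = (0.9404 + 2×0.03186) × 1.611 = 1.62 mmol/kg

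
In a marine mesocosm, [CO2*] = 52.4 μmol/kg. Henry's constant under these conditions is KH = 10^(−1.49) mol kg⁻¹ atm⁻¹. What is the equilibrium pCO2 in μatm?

pCO2 = 1620 μatm

KH = 10^(−1.49) = 3.236×10^-2 mol kg⁻¹ atm⁻¹
pCO2 = [CO2*]/KH = 52.4×10^-6 / 3.236×10^-2 = 1.62×10^-3 atm = 1620 μatm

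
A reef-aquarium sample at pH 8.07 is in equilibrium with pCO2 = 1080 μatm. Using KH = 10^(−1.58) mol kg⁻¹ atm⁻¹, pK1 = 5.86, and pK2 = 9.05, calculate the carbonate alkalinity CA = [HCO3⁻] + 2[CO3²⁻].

CA = 5.57 mmol/kg

[CO2*] = KH · pCO2 = 10^(−1.58) × 1080×10^-6 = 2.841×10^-5 mol/kg
α₀ = 1/(1 + K1/[H⁺] + K1K2/[H⁺]²) = 1/(1 + 10^+2.21 + 10^+1.23) = 0.005551
DIC = [CO2*]/α₀ = 2.841×10^-5 / 0.005551 = 5.118 mmol/kg
CA = (α₁ + 2α₂)·DIC = (0.9002 + 2×0.09426) × 5.118 = 5.57 mmol/kg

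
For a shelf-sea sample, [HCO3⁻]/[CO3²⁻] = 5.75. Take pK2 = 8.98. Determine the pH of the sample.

pH = 8.22

From K2 = [H⁺][CO3²⁻]/[HCO3⁻]:  pH = pK2 − log₁₀([HCO3⁻]/[CO3²⁻])
log₁₀(5.75) = +0.760
pH = 8.98 − (+0.760) = 8.22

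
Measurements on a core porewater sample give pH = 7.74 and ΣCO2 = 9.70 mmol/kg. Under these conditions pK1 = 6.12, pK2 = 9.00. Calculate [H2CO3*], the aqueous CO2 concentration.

[CO2*] = 0.216 mmol/kg

α₀ = 1 / (1 + K1/[H⁺] + K1K2/[H⁺]²) = 1 / (1 + 10^+1.62 + 10^+0.36)
   = 1 / (1 + 41.687 + 2.2909) = 1/44.978 = 0.02223
[CO2*] = α₀ × DIC = 0.02223 × 9.70 = 0.216 mmol/kg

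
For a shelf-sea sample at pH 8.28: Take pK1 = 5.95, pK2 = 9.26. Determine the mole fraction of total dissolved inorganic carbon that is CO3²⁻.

α₂ = 0.0944

α₂ = 1 / (1 + [H⁺]/K2 + [H⁺]²/(K1K2)) = 1 / (1 + 10^+0.98 + 10^-1.35)
   = 1 / (1 + 9.5499 + 0.044668) = 1/10.595 = 0.09439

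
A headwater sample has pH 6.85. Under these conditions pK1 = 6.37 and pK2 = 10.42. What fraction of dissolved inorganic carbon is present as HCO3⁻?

α₁ = 1 / (1 + [H⁺]/K1 + K2/[H⁺]) = 1 / (1 + 10^-0.48 + 10^-3.57)
   = 1 / (1 + 0.33113 + 0.00026915) = 1/1.3314 = 0.7511

α₁ = 0.751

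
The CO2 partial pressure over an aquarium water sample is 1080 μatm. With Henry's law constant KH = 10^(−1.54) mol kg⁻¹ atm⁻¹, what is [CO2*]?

[CO2*] = 31.1 μmol/kg

KH = 10^(−1.54) = 2.884×10^-2 mol kg⁻¹ atm⁻¹
[CO2*] = KH · pCO2 = 2.884×10^-2 × 1080×10^-6 atm = 3.11×10^-5 mol/kg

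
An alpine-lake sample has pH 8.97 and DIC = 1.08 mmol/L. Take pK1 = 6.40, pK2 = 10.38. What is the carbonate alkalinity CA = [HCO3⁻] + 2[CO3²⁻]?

CA = 1.12 mmol/L

CA = [HCO3⁻] + 2[CO3²⁻] = (α₁ + 2α₂)·DIC
At pH 8.97: [H⁺]/K1 = 10^-2.57 = 0.0026915, K2/[H⁺] = 10^-1.41 = 0.038905
α₁ = 1/(1 + 0.0026915 + 0.038905) = 1/1.0416 = 0.9601; α₂ = α₁·K2/[H⁺] = 0.03735
α₁ + 2α₂ = 1.0348
CA = 1.0348 × 1.08 = 1.12 mmol/L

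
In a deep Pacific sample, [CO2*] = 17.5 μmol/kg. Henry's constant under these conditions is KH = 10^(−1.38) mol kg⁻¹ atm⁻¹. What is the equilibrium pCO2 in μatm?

pCO2 = 420 μatm

KH = 10^(−1.38) = 4.169×10^-2 mol kg⁻¹ atm⁻¹
pCO2 = [CO2*]/KH = 17.5×10^-6 / 4.169×10^-2 = 4.20×10^-4 atm = 420 μatm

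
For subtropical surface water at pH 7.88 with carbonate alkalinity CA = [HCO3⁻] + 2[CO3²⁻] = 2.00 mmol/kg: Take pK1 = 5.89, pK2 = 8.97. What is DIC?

CA = [HCO3⁻] + 2[CO3²⁻] = (α₁ + 2α₂)·DIC
At pH 7.88: [H⁺]/K1 = 10^-1.99 = 0.010233, K2/[H⁺] = 10^-1.09 = 0.081283
α₁ = 1/(1 + 0.010233 + 0.081283) = 1/1.0915 = 0.9162; α₂ = α₁·K2/[H⁺] = 0.07447
α₁ + 2α₂ = 1.0651
DIC = CA / (α₁ + 2α₂) = 2.00 / 1.0651 = 1.88 mmol/kg

DIC = 1.88 mmol/kg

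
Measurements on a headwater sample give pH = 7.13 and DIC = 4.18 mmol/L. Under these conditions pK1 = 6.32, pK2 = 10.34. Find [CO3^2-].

[CO3²⁻] = 2.23 μmol/L

α₂ = 1 / (1 + [H⁺]/K2 + [H⁺]²/(K1K2)) = 1 / (1 + 10^+3.21 + 10^+2.40)
   = 1 / (1 + 1621.8 + 251.19) = 1/1874.0 = 0.0005336
[CO3²⁻] = α₂ × DIC = 0.0005336 × 4.18 = 0.00223 mmol/L = 2.23 μmol/L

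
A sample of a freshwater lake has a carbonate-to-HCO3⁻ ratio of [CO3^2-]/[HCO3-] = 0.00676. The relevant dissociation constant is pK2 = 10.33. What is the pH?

From K2 = [H⁺][CO3^2-]/[HCO3-]:  pH = pK2 + log₁₀([CO3^2-]/[HCO3-])
log₁₀(0.00676) = -2.170
pH = 10.33 + (-2.170) = 8.16

pH = 8.16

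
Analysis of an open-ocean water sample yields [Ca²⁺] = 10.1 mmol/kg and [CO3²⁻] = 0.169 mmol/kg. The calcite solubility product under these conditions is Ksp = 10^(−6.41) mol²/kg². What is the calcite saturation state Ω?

Ω = 4.39

Ksp = 10^(−6.41) = 3.890×10^-7
Ω = [Ca²⁺][CO3²⁻]/Ksp = (10.1×10^-3)(0.169×10^-3) / 3.890×10^-7 = 4.39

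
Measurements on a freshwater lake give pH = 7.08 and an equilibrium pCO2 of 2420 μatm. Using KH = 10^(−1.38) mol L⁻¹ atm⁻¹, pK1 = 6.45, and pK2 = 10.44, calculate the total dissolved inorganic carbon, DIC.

DIC = 0.531 mmol/L

[CO2*] = KH · pCO2 = 10^(−1.38) × 2420×10^-6 = 1.009×10^-4 mol/L
α₀ = 1/(1 + K1/[H⁺] + K1K2/[H⁺]²) = 1/(1 + 10^+0.63 + 10^-2.73) = 0.1898
DIC = [CO2*]/α₀ = 1.009×10^-4 / 0.1898 = 0.531 mmol/L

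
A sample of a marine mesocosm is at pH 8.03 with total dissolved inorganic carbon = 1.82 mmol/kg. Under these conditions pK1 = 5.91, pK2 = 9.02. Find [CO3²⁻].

[CO3²⁻] = 0.168 mmol/kg

α₂ = 1 / (1 + [H⁺]/K2 + [H⁺]²/(K1K2)) = 1 / (1 + 10^+0.99 + 10^-1.13)
   = 1 / (1 + 9.7724 + 0.074131) = 1/10.847 = 0.09220
[CO3²⁻] = α₂ × DIC = 0.09220 × 1.82 = 0.168 mmol/kg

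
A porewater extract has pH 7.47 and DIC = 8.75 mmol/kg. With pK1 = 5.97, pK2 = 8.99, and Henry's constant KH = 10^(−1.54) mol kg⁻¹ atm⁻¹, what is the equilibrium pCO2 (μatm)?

pCO2 = 9040 μatm

α₀ = 1 / (1 + K1/[H⁺] + K1K2/[H⁺]²) = 1 / (1 + 10^+1.50 + 10^-0.02)
   = 1 / (1 + 31.623 + 0.95499) = 1/33.578 = 0.02978
[CO2*] = α₀ × DIC = 0.02978 × 8.75 = 0.2606 mmol/kg
pCO2 = [CO2*]/KH = 2.606×10^-4 / 2.884×10^-2 = 9040 μatm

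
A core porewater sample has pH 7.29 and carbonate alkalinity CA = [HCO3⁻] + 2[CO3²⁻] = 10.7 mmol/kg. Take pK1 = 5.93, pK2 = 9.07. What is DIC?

DIC = 11.0 mmol/kg

CA = [HCO3⁻] + 2[CO3²⁻] = (α₁ + 2α₂)·DIC
At pH 7.29: [H⁺]/K1 = 10^-1.36 = 0.043652, K2/[H⁺] = 10^-1.78 = 0.016596
α₁ = 1/(1 + 0.043652 + 0.016596) = 1/1.0602 = 0.9432; α₂ = α₁·K2/[H⁺] = 0.01565
α₁ + 2α₂ = 0.9745
DIC = CA / (α₁ + 2α₂) = 10.7 / 0.9745 = 11.0 mmol/kg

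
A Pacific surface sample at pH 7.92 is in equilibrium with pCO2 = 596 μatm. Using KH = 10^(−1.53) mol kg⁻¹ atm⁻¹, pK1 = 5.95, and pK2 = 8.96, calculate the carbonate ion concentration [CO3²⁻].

[CO2*] = KH · pCO2 = 10^(−1.53) × 596×10^-6 = 1.759×10^-5 mol/kg
α₀ = 1/(1 + K1/[H⁺] + K1K2/[H⁺]²) = 1/(1 + 10^+1.97 + 10^+0.93) = 0.009724
DIC = [CO2*]/α₀ = 1.759×10^-5 / 0.009724 = 1.809 mmol/kg
[CO3²⁻] = α₂·DIC; α₂ = 0.08277, so [CO3²⁻] = 0.08277 × 1.809 = 0.150 mmol/kg

[CO3²⁻] = 0.150 mmol/kg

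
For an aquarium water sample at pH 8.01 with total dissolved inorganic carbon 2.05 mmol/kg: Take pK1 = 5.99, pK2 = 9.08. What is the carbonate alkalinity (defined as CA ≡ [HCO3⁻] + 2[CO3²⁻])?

CA = [HCO3⁻] + 2[CO3²⁻] = (α₁ + 2α₂)·DIC
At pH 8.01: [H⁺]/K1 = 10^-2.02 = 0.0095499, K2/[H⁺] = 10^-1.07 = 0.085114
α₁ = 1/(1 + 0.0095499 + 0.085114) = 1/1.0947 = 0.9135; α₂ = α₁·K2/[H⁺] = 0.07775
α₁ + 2α₂ = 1.0690
CA = 1.0690 × 2.05 = 2.19 mmol/kg

CA = 2.19 mmol/kg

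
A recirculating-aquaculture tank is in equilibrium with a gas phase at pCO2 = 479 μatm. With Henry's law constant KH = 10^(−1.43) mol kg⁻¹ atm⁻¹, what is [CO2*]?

[CO2*] = 17.8 μmol/kg

KH = 10^(−1.43) = 3.715×10^-2 mol kg⁻¹ atm⁻¹
[CO2*] = KH · pCO2 = 3.715×10^-2 × 479×10^-6 atm = 1.78×10^-5 mol/kg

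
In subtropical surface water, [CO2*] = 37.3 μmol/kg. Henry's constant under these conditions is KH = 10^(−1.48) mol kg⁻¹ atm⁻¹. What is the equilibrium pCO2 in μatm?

KH = 10^(−1.48) = 3.311×10^-2 mol kg⁻¹ atm⁻¹
pCO2 = [CO2*]/KH = 37.3×10^-6 / 3.311×10^-2 = 1.13×10^-3 atm = 1130 μatm

pCO2 = 1130 μatm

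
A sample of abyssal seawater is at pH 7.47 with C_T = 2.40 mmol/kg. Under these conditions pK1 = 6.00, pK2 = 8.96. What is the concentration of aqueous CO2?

α₀ = 1 / (1 + K1/[H⁺] + K1K2/[H⁺]²) = 1 / (1 + 10^+1.47 + 10^-0.02)
   = 1 / (1 + 29.512 + 0.95499) = 1/31.467 = 0.03178
[CO2*] = α₀ × DIC = 0.03178 × 2.40 = 0.0763 mmol/kg

[CO2*] = 0.0763 mmol/kg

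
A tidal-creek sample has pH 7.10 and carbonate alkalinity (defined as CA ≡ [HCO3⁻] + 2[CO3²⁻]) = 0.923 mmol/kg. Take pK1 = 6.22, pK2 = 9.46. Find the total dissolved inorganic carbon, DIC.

DIC = 1.04 mmol/kg

CA = [HCO3⁻] + 2[CO3²⁻] = (α₁ + 2α₂)·DIC
At pH 7.10: [H⁺]/K1 = 10^-0.88 = 0.13183, K2/[H⁺] = 10^-2.36 = 0.0043652
α₁ = 1/(1 + 0.13183 + 0.0043652) = 1/1.1362 = 0.8801; α₂ = α₁·K2/[H⁺] = 0.003842
α₁ + 2α₂ = 0.8878
DIC = CA / (α₁ + 2α₂) = 0.923 / 0.8878 = 1.04 mmol/kg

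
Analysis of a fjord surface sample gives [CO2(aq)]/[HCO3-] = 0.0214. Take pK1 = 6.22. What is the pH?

pH = 7.89

From K1 = [H⁺][HCO3-]/[CO2(aq)]:  pH = pK1 − log₁₀([CO2(aq)]/[HCO3-])
log₁₀(0.0214) = -1.670
pH = 6.22 − (-1.670) = 7.89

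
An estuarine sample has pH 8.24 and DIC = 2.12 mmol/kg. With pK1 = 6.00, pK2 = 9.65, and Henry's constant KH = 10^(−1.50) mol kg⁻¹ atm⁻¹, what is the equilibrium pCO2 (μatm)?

pCO2 = 369 μatm

α₀ = 1 / (1 + K1/[H⁺] + K1K2/[H⁺]²) = 1 / (1 + 10^+2.24 + 10^+0.83)
   = 1 / (1 + 173.78 + 6.7608) = 1/181.54 = 0.005508
[CO2*] = α₀ × DIC = 0.005508 × 2.12 = 0.01168 mmol/kg = 11.68 μmol/kg
pCO2 = [CO2*]/KH = 1.168×10^-5 / 3.162×10^-2 = 369 μatm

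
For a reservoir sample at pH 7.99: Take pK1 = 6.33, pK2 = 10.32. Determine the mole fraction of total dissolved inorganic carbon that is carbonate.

α₂ = 0.00456

α₂ = 1 / (1 + [H⁺]/K2 + [H⁺]²/(K1K2)) = 1 / (1 + 10^+2.33 + 10^+0.67)
   = 1 / (1 + 213.80 + 4.6774) = 1/219.47 = 0.004556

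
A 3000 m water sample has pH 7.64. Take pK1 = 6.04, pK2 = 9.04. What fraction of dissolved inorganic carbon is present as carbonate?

α₂ = 1 / (1 + [H⁺]/K2 + [H⁺]²/(K1K2)) = 1 / (1 + 10^+1.40 + 10^-0.20)
   = 1 / (1 + 25.119 + 0.63096) = 1/26.750 = 0.03738

α₂ = 0.0374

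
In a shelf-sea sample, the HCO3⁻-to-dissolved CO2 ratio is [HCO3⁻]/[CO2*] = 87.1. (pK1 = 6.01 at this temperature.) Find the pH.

From K1 = [H⁺][HCO3⁻]/[CO2*]:  pH = pK1 + log₁₀([HCO3⁻]/[CO2*])
log₁₀(87.1) = +1.940
pH = 6.01 + (+1.940) = 7.95

pH = 7.95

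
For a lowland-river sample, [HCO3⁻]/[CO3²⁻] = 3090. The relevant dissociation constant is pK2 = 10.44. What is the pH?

pH = 6.95

From K2 = [H⁺][CO3²⁻]/[HCO3⁻]:  pH = pK2 − log₁₀([HCO3⁻]/[CO3²⁻])
log₁₀(3090) = +3.490
pH = 10.44 − (+3.490) = 6.95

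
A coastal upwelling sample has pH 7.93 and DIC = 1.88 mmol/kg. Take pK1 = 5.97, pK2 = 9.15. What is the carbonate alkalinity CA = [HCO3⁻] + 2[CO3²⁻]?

CA = [HCO3⁻] + 2[CO3²⁻] = (α₁ + 2α₂)·DIC
At pH 7.93: [H⁺]/K1 = 10^-1.96 = 0.010965, K2/[H⁺] = 10^-1.22 = 0.060256
α₁ = 1/(1 + 0.010965 + 0.060256) = 1/1.0712 = 0.9335; α₂ = α₁·K2/[H⁺] = 0.05625
α₁ + 2α₂ = 1.0460
CA = 1.0460 × 1.88 = 1.97 mmol/kg

CA = 1.97 mmol/kg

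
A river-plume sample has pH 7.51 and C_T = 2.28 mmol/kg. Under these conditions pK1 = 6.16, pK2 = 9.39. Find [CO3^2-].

α₂ = 1 / (1 + [H⁺]/K2 + [H⁺]²/(K1K2)) = 1 / (1 + 10^+1.88 + 10^+0.53)
   = 1 / (1 + 75.858 + 3.3884) = 1/80.246 = 0.01246
[CO3²⁻] = α₂ × DIC = 0.01246 × 2.28 = 0.0284 mmol/kg

[CO3²⁻] = 0.0284 mmol/kg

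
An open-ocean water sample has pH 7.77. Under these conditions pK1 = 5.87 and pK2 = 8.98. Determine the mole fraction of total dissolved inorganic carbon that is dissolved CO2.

α₀ = 0.0117

α₀ = 1 / (1 + K1/[H⁺] + K1K2/[H⁺]²) = 1 / (1 + 10^+1.90 + 10^+0.69)
   = 1 / (1 + 79.433 + 4.8978) = 1/85.331 = 0.01172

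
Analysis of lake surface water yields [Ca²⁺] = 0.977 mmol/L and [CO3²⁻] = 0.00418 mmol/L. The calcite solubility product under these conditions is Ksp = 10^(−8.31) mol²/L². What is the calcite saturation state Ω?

Ω = 0.834

Ksp = 10^(−8.31) = 4.898×10^-9
Ω = [Ca²⁺][CO3²⁻]/Ksp = (0.977×10^-3)(0.00418×10^-3) / 4.898×10^-9 = 0.834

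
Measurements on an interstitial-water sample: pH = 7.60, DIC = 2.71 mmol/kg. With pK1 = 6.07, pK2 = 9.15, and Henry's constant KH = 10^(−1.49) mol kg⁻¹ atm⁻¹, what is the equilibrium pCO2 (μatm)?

α₀ = 1 / (1 + K1/[H⁺] + K1K2/[H⁺]²) = 1 / (1 + 10^+1.53 + 10^-0.02)
   = 1 / (1 + 33.884 + 0.95499) = 1/35.839 = 0.02790
[CO2*] = α₀ × DIC = 0.02790 × 2.71 = 0.07562 mmol/kg
pCO2 = [CO2*]/KH = 7.562×10^-5 / 3.236×10^-2 = 2340 μatm

pCO2 = 2340 μatm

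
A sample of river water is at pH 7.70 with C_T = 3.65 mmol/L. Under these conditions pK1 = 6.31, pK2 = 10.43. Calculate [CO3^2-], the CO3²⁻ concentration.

[CO3²⁻] = 6.52 μmol/L

α₂ = 1 / (1 + [H⁺]/K2 + [H⁺]²/(K1K2)) = 1 / (1 + 10^+2.73 + 10^+1.34)
   = 1 / (1 + 537.03 + 21.878) = 1/559.91 = 0.001786
[CO3²⁻] = α₂ × DIC = 0.001786 × 3.65 = 0.00652 mmol/L = 6.52 μmol/L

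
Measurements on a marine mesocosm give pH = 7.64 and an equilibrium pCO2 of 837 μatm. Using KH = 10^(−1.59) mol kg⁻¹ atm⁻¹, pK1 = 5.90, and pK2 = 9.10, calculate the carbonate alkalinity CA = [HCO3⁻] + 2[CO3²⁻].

CA = 1.26 mmol/kg

[CO2*] = KH · pCO2 = 10^(−1.59) × 837×10^-6 = 2.151×10^-5 mol/kg
α₀ = 1/(1 + K1/[H⁺] + K1K2/[H⁺]²) = 1/(1 + 10^+1.74 + 10^+0.28) = 0.01728
DIC = [CO2*]/α₀ = 2.151×10^-5 / 0.01728 = 1.245 mmol/kg
CA = (α₁ + 2α₂)·DIC = (0.9498 + 2×0.03293) × 1.245 = 1.26 mmol/kg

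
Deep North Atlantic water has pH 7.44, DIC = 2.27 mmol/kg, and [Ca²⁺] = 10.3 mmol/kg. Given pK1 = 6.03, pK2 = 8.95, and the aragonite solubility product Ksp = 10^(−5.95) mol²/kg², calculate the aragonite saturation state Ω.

Ω = 0.602

α₂ = 1 / (1 + [H⁺]/K2 + [H⁺]²/(K1K2)) = 1 / (1 + 10^+1.51 + 10^+0.10)
   = 1 / (1 + 32.359 + 1.2589) = 1/34.618 = 0.02889
[CO3²⁻] = α₂ × DIC = 0.02889 × 2.27 = 0.06557 mmol/kg
Ksp = 10^(−5.95) = 1.122×10^-6
Ω = [Ca²⁺][CO3²⁻]/Ksp = (10.3×10^-3)(6.557×10^-5) / 1.122×10^-6 = 0.602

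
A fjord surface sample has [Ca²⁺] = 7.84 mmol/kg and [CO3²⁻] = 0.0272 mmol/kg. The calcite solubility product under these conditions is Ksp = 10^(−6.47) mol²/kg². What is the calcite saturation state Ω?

Ksp = 10^(−6.47) = 3.388×10^-7
Ω = [Ca²⁺][CO3²⁻]/Ksp = (7.84×10^-3)(0.0272×10^-3) / 3.388×10^-7 = 0.629

Ω = 0.629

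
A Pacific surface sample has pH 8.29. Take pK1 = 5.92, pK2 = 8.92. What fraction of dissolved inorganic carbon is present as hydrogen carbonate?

α₁ = 0.807

α₁ = 1 / (1 + [H⁺]/K1 + K2/[H⁺]) = 1 / (1 + 10^-2.37 + 10^-0.63)
   = 1 / (1 + 0.0042658 + 0.23442) = 1/1.2387 = 0.8073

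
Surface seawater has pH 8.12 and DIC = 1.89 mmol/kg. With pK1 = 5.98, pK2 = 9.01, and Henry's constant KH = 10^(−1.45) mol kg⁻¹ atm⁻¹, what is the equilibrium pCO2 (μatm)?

α₀ = 1 / (1 + K1/[H⁺] + K1K2/[H⁺]²) = 1 / (1 + 10^+2.14 + 10^+1.25)
   = 1 / (1 + 138.04 + 17.783) = 1/156.82 = 0.006377
[CO2*] = α₀ × DIC = 0.006377 × 1.89 = 0.01205 mmol/kg = 12.05 μmol/kg
pCO2 = [CO2*]/KH = 1.205×10^-5 / 3.548×10^-2 = 340 μatm

pCO2 = 340 μatm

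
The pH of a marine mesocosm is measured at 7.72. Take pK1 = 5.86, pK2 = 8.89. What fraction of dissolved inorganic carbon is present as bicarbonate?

α₁ = 0.925

α₁ = 1 / (1 + [H⁺]/K1 + K2/[H⁺]) = 1 / (1 + 10^-1.86 + 10^-1.17)
   = 1 / (1 + 0.013804 + 0.067608) = 1/1.0814 = 0.9247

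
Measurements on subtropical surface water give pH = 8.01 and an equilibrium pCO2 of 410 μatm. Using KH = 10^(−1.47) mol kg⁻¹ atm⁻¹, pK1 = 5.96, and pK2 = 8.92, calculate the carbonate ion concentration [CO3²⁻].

[CO2*] = KH · pCO2 = 10^(−1.47) × 410×10^-6 = 1.389×10^-5 mol/kg
α₀ = 1/(1 + K1/[H⁺] + K1K2/[H⁺]²) = 1/(1 + 10^+2.05 + 10^+1.14) = 0.007874
DIC = [CO2*]/α₀ = 1.389×10^-5 / 0.007874 = 1.764 mmol/kg
[CO3²⁻] = α₂·DIC; α₂ = 0.1087, so [CO3²⁻] = 0.1087 × 1.764 = 0.192 mmol/kg

[CO3²⁻] = 0.192 mmol/kg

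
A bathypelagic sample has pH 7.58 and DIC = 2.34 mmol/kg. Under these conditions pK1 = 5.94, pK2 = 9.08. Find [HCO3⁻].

α₁ = 1 / (1 + [H⁺]/K1 + K2/[H⁺]) = 1 / (1 + 10^-1.64 + 10^-1.50)
   = 1 / (1 + 0.022909 + 0.031623) = 1/1.0545 = 0.9483
[HCO3⁻] = α₁ × DIC = 0.9483 × 2.34 = 2.22 mmol/kg

[HCO3⁻] = 2.22 mmol/kg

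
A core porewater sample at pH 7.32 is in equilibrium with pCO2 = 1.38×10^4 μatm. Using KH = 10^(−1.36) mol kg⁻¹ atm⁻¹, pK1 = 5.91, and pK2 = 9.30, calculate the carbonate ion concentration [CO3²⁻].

[CO2*] = KH · pCO2 = 10^(−1.36) × 1.38×10^4×10^-6 = 6.024×10^-4 mol/kg
α₀ = 1/(1 + K1/[H⁺] + K1K2/[H⁺]²) = 1/(1 + 10^+1.41 + 10^-0.57) = 0.03707
DIC = [CO2*]/α₀ = 6.024×10^-4 / 0.03707 = 16.25 mmol/kg
[CO3²⁻] = α₂·DIC; α₂ = 0.009979, so [CO3²⁻] = 0.009979 × 16.25 = 0.162 mmol/kg

[CO3²⁻] = 0.162 mmol/kg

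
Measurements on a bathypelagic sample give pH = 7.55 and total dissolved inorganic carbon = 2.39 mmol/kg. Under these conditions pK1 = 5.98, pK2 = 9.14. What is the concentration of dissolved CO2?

[CO2*] = 0.0611 mmol/kg

α₀ = 1 / (1 + K1/[H⁺] + K1K2/[H⁺]²) = 1 / (1 + 10^+1.57 + 10^-0.02)
   = 1 / (1 + 37.154 + 0.95499) = 1/39.109 = 0.02557
[CO2*] = α₀ × DIC = 0.02557 × 2.39 = 0.0611 mmol/kg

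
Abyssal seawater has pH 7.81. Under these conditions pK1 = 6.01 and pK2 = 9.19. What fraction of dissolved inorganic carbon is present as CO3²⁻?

α₂ = 0.0394

α₂ = 1 / (1 + [H⁺]/K2 + [H⁺]²/(K1K2)) = 1 / (1 + 10^+1.38 + 10^-0.42)
   = 1 / (1 + 23.988 + 0.38019) = 1/25.369 = 0.03942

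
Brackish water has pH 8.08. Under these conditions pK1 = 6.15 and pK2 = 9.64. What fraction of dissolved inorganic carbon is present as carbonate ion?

α₂ = 1 / (1 + [H⁺]/K2 + [H⁺]²/(K1K2)) = 1 / (1 + 10^+1.56 + 10^-0.37)
   = 1 / (1 + 36.308 + 0.42658) = 1/37.734 = 0.02650

α₂ = 0.0265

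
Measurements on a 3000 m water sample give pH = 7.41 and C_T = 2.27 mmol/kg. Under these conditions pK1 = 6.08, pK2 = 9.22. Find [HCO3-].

[HCO3⁻] = 2.14 mmol/kg

α₁ = 1 / (1 + [H⁺]/K1 + K2/[H⁺]) = 1 / (1 + 10^-1.33 + 10^-1.81)
   = 1 / (1 + 0.046774 + 0.015488) = 1/1.0623 = 0.9414
[HCO3⁻] = α₁ × DIC = 0.9414 × 2.27 = 2.14 mmol/kg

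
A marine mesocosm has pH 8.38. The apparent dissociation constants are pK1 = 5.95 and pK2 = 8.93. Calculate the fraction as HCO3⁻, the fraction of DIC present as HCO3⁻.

α₁ = 0.778

α₁ = 1 / (1 + [H⁺]/K1 + K2/[H⁺]) = 1 / (1 + 10^-2.43 + 10^-0.55)
   = 1 / (1 + 0.0037154 + 0.28184) = 1/1.2856 = 0.7779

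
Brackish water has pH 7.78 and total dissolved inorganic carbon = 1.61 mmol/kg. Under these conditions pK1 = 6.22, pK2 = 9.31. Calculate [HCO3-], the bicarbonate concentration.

α₁ = 1 / (1 + [H⁺]/K1 + K2/[H⁺]) = 1 / (1 + 10^-1.56 + 10^-1.53)
   = 1 / (1 + 0.027542 + 0.029512) = 1/1.0571 = 0.9460
[HCO3⁻] = α₁ × DIC = 0.9460 × 1.61 = 1.52 mmol/kg

[HCO3⁻] = 1.52 mmol/kg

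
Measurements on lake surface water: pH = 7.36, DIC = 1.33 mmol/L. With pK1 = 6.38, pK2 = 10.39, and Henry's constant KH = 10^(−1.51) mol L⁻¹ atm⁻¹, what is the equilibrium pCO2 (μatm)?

pCO2 = 4080 μatm

α₀ = 1 / (1 + K1/[H⁺] + K1K2/[H⁺]²) = 1 / (1 + 10^+0.98 + 10^-2.05)
   = 1 / (1 + 9.5499 + 0.0089125) = 1/10.559 = 0.09471
[CO2*] = α₀ × DIC = 0.09471 × 1.33 = 0.1260 mmol/L
pCO2 = [CO2*]/KH = 1.260×10^-4 / 3.090×10^-2 = 4080 μatm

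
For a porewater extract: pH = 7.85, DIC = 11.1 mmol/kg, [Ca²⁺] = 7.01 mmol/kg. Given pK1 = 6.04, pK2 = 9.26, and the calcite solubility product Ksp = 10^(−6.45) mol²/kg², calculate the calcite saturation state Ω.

α₂ = 1 / (1 + [H⁺]/K2 + [H⁺]²/(K1K2)) = 1 / (1 + 10^+1.41 + 10^-0.40)
   = 1 / (1 + 25.704 + 0.39811) = 1/27.102 = 0.03690
[CO3²⁻] = α₂ × DIC = 0.03690 × 11.1 = 0.4096 mmol/kg
Ksp = 10^(−6.45) = 3.548×10^-7
Ω = [Ca²⁺][CO3²⁻]/Ksp = (7.01×10^-3)(4.096×10^-4) / 3.548×10^-7 = 8.09

Ω = 8.09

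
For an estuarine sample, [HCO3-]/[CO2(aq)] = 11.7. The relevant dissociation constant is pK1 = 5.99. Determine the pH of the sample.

From K1 = [H⁺][HCO3-]/[CO2(aq)]:  pH = pK1 + log₁₀([HCO3-]/[CO2(aq)])
log₁₀(11.7) = +1.068
pH = 5.99 + (+1.068) = 7.06

pH = 7.06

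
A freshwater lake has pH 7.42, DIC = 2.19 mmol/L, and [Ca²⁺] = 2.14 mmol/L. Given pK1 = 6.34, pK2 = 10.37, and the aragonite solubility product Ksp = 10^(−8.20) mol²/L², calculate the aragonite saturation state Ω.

Ω = 0.769

α₂ = 1 / (1 + [H⁺]/K2 + [H⁺]²/(K1K2)) = 1 / (1 + 10^+2.95 + 10^+1.87)
   = 1 / (1 + 891.25 + 74.131) = 1/966.38 = 0.001035
[CO3²⁻] = α₂ × DIC = 0.001035 × 2.19 = 0.002266 mmol/L = 2.266 μmol/L
Ksp = 10^(−8.20) = 6.310×10^-9
Ω = [Ca²⁺][CO3²⁻]/Ksp = (2.14×10^-3)(2.266×10^-6) / 6.310×10^-9 = 0.769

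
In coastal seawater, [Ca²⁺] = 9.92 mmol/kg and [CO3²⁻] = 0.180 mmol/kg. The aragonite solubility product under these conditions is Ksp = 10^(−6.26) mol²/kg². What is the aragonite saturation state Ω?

Ω = 3.25

Ksp = 10^(−6.26) = 5.495×10^-7
Ω = [Ca²⁺][CO3²⁻]/Ksp = (9.92×10^-3)(0.180×10^-3) / 5.495×10^-7 = 3.25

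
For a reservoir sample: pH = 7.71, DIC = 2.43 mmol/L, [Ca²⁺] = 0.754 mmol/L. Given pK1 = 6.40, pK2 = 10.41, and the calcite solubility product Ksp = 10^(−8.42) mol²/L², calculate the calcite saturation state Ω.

α₂ = 1 / (1 + [H⁺]/K2 + [H⁺]²/(K1K2)) = 1 / (1 + 10^+2.70 + 10^+1.39)
   = 1 / (1 + 501.19 + 24.547) = 1/526.73 = 0.001898
[CO3²⁻] = α₂ × DIC = 0.001898 × 2.43 = 0.004613 mmol/L = 4.613 μmol/L
Ksp = 10^(−8.42) = 3.802×10^-9
Ω = [Ca²⁺][CO3²⁻]/Ksp = (0.754×10^-3)(4.613×10^-6) / 3.802×10^-9 = 0.915

Ω = 0.915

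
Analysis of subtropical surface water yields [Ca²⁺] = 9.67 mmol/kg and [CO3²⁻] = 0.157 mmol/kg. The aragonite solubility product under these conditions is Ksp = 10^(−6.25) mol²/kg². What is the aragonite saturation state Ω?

Ksp = 10^(−6.25) = 5.623×10^-7
Ω = [Ca²⁺][CO3²⁻]/Ksp = (9.67×10^-3)(0.157×10^-3) / 5.623×10^-7 = 2.70

Ω = 2.70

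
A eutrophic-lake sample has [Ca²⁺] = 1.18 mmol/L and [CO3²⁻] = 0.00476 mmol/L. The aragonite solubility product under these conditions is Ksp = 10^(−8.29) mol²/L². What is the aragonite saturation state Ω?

Ksp = 10^(−8.29) = 5.129×10^-9
Ω = [Ca²⁺][CO3²⁻]/Ksp = (1.18×10^-3)(0.00476×10^-3) / 5.129×10^-9 = 1.10

Ω = 1.10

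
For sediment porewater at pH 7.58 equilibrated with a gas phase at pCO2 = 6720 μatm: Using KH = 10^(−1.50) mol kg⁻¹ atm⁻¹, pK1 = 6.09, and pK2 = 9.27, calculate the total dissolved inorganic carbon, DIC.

DIC = 6.91 mmol/kg

[CO2*] = KH · pCO2 = 10^(−1.50) × 6720×10^-6 = 2.125×10^-4 mol/kg
α₀ = 1/(1 + K1/[H⁺] + K1K2/[H⁺]²) = 1/(1 + 10^+1.49 + 10^-0.20) = 0.03074
DIC = [CO2*]/α₀ = 2.125×10^-4 / 0.03074 = 6.91 mmol/kg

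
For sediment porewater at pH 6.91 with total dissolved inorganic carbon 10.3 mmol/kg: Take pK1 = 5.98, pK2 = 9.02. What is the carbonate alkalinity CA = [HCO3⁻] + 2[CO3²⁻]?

CA = [HCO3⁻] + 2[CO3²⁻] = (α₁ + 2α₂)·DIC
At pH 6.91: [H⁺]/K1 = 10^-0.93 = 0.11749, K2/[H⁺] = 10^-2.11 = 0.0077625
α₁ = 1/(1 + 0.11749 + 0.0077625) = 1/1.1253 = 0.8887; α₂ = α₁·K2/[H⁺] = 0.006898
α₁ + 2α₂ = 0.9025
CA = 0.9025 × 10.3 = 9.30 mmol/kg

CA = 9.30 mmol/kg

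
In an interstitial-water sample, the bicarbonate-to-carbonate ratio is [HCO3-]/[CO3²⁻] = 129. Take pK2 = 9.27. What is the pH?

From K2 = [H⁺][CO3²⁻]/[HCO3-]:  pH = pK2 − log₁₀([HCO3-]/[CO3²⁻])
log₁₀(129) = +2.111
pH = 9.27 − (+2.111) = 7.16

pH = 7.16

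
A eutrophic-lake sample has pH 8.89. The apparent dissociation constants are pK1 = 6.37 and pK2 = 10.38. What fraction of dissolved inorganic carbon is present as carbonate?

α₂ = 1 / (1 + [H⁺]/K2 + [H⁺]²/(K1K2)) = 1 / (1 + 10^+1.49 + 10^-1.03)
   = 1 / (1 + 30.903 + 0.093325) = 1/31.996 = 0.03125

α₂ = 0.0313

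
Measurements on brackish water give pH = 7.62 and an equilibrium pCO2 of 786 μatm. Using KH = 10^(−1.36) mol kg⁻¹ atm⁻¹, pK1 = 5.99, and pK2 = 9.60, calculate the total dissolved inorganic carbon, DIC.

[CO2*] = KH · pCO2 = 10^(−1.36) × 786×10^-6 = 3.431×10^-5 mol/kg
α₀ = 1/(1 + K1/[H⁺] + K1K2/[H⁺]²) = 1/(1 + 10^+1.63 + 10^-0.35) = 0.02267
DIC = [CO2*]/α₀ = 3.431×10^-5 / 0.02267 = 1.51 mmol/kg

DIC = 1.51 mmol/kg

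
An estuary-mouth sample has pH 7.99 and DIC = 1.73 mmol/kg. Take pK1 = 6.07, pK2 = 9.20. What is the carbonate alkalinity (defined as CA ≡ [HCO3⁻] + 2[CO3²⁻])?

CA = 1.81 mmol/kg

CA = [HCO3⁻] + 2[CO3²⁻] = (α₁ + 2α₂)·DIC
At pH 7.99: [H⁺]/K1 = 10^-1.92 = 0.012023, K2/[H⁺] = 10^-1.21 = 0.061660
α₁ = 1/(1 + 0.012023 + 0.061660) = 1/1.0737 = 0.9314; α₂ = α₁·K2/[H⁺] = 0.05743
α₁ + 2α₂ = 1.0462
CA = 1.0462 × 1.73 = 1.81 mmol/kg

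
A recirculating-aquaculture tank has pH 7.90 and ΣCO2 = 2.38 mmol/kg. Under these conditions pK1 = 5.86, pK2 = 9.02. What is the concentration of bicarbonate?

α₁ = 1 / (1 + [H⁺]/K1 + K2/[H⁺]) = 1 / (1 + 10^-2.04 + 10^-1.12)
   = 1 / (1 + 0.0091201 + 0.075858) = 1/1.0850 = 0.9217
[HCO3⁻] = α₁ × DIC = 0.9217 × 2.38 = 2.19 mmol/kg

[HCO3⁻] = 2.19 mmol/kg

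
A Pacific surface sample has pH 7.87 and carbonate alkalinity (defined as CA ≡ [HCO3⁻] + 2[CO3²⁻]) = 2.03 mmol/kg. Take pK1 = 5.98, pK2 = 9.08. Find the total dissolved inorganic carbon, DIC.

CA = [HCO3⁻] + 2[CO3²⁻] = (α₁ + 2α₂)·DIC
At pH 7.87: [H⁺]/K1 = 10^-1.89 = 0.012882, K2/[H⁺] = 10^-1.21 = 0.061660
α₁ = 1/(1 + 0.012882 + 0.061660) = 1/1.0745 = 0.9306; α₂ = α₁·K2/[H⁺] = 0.05738
α₁ + 2α₂ = 1.0454
DIC = CA / (α₁ + 2α₂) = 2.03 / 1.0454 = 1.94 mmol/kg

DIC = 1.94 mmol/kg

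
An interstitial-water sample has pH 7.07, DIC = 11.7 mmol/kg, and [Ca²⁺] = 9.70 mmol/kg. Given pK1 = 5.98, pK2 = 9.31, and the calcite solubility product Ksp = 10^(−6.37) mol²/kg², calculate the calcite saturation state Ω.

Ω = 1.41

α₂ = 1 / (1 + [H⁺]/K2 + [H⁺]²/(K1K2)) = 1 / (1 + 10^+2.24 + 10^+1.15)
   = 1 / (1 + 173.78 + 14.125) = 1/188.91 = 0.005294
[CO3²⁻] = α₂ × DIC = 0.005294 × 11.7 = 0.06194 mmol/kg
Ksp = 10^(−6.37) = 4.266×10^-7
Ω = [Ca²⁺][CO3²⁻]/Ksp = (9.70×10^-3)(6.194×10^-5) / 4.266×10^-7 = 1.41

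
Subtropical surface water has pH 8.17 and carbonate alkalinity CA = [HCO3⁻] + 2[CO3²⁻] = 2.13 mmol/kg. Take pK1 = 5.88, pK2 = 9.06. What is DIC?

DIC = 1.92 mmol/kg

CA = [HCO3⁻] + 2[CO3²⁻] = (α₁ + 2α₂)·DIC
At pH 8.17: [H⁺]/K1 = 10^-2.29 = 0.0051286, K2/[H⁺] = 10^-0.89 = 0.12882
α₁ = 1/(1 + 0.0051286 + 0.12882) = 1/1.1340 = 0.8819; α₂ = α₁·K2/[H⁺] = 0.1136
α₁ + 2α₂ = 1.1091
DIC = CA / (α₁ + 2α₂) = 2.13 / 1.1091 = 1.92 mmol/kg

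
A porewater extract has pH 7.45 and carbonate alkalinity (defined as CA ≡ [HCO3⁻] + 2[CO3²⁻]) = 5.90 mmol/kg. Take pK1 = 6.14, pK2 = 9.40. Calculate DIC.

CA = [HCO3⁻] + 2[CO3²⁻] = (α₁ + 2α₂)·DIC
At pH 7.45: [H⁺]/K1 = 10^-1.31 = 0.048978, K2/[H⁺] = 10^-1.95 = 0.011220
α₁ = 1/(1 + 0.048978 + 0.011220) = 1/1.0602 = 0.9432; α₂ = α₁·K2/[H⁺] = 0.01058
α₁ + 2α₂ = 0.9644
DIC = CA / (α₁ + 2α₂) = 5.90 / 0.9644 = 6.12 mmol/kg

DIC = 6.12 mmol/kg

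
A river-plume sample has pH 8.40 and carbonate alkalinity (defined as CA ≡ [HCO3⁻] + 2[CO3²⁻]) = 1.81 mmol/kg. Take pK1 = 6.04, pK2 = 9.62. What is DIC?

DIC = 1.72 mmol/kg

CA = [HCO3⁻] + 2[CO3²⁻] = (α₁ + 2α₂)·DIC
At pH 8.40: [H⁺]/K1 = 10^-2.36 = 0.0043652, K2/[H⁺] = 10^-1.22 = 0.060256
α₁ = 1/(1 + 0.0043652 + 0.060256) = 1/1.0646 = 0.9393; α₂ = α₁·K2/[H⁺] = 0.05660
α₁ + 2α₂ = 1.0525
DIC = CA / (α₁ + 2α₂) = 1.81 / 1.0525 = 1.72 mmol/kg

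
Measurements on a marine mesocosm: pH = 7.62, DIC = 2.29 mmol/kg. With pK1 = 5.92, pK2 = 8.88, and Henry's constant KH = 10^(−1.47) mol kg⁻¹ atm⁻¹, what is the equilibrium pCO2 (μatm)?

pCO2 = 1250 μatm

α₀ = 1 / (1 + K1/[H⁺] + K1K2/[H⁺]²) = 1 / (1 + 10^+1.70 + 10^+0.44)
   = 1 / (1 + 50.119 + 2.7542) = 1/53.873 = 0.01856
[CO2*] = α₀ × DIC = 0.01856 × 2.29 = 0.04251 mmol/kg
pCO2 = [CO2*]/KH = 4.251×10^-5 / 3.388×10^-2 = 1250 μatm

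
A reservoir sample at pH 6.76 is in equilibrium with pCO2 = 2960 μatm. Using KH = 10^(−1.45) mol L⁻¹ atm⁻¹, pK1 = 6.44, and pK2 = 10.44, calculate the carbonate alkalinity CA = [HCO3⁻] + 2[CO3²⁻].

[CO2*] = KH · pCO2 = 10^(−1.45) × 2960×10^-6 = 1.050×10^-4 mol/L
α₀ = 1/(1 + K1/[H⁺] + K1K2/[H⁺]²) = 1/(1 + 10^+0.32 + 10^-3.36) = 0.3237
DIC = [CO2*]/α₀ = 1.050×10^-4 / 0.3237 = 0.3245 mmol/L
CA = (α₁ + 2α₂)·DIC = (0.6762 + 2×0.0001413) × 0.3245 = 0.220 mmol/L

CA = 0.220 mmol/L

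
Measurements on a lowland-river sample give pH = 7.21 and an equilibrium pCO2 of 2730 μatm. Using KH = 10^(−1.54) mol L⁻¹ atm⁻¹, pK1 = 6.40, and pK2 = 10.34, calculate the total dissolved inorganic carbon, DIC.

[CO2*] = KH · pCO2 = 10^(−1.54) × 2730×10^-6 = 7.873×10^-5 mol/L
α₀ = 1/(1 + K1/[H⁺] + K1K2/[H⁺]²) = 1/(1 + 10^+0.81 + 10^-2.32) = 0.1340
DIC = [CO2*]/α₀ = 7.873×10^-5 / 0.1340 = 0.587 mmol/L

DIC = 0.587 mmol/L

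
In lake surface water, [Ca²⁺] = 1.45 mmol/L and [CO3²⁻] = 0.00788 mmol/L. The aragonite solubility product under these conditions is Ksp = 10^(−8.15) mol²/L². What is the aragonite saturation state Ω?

Ksp = 10^(−8.15) = 7.079×10^-9
Ω = [Ca²⁺][CO3²⁻]/Ksp = (1.45×10^-3)(0.00788×10^-3) / 7.079×10^-9 = 1.61

Ω = 1.61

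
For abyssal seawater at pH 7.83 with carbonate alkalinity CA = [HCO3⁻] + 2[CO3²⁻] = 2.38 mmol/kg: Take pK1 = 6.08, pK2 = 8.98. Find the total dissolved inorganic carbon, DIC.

CA = [HCO3⁻] + 2[CO3²⁻] = (α₁ + 2α₂)·DIC
At pH 7.83: [H⁺]/K1 = 10^-1.75 = 0.017783, K2/[H⁺] = 10^-1.15 = 0.070795
α₁ = 1/(1 + 0.017783 + 0.070795) = 1/1.0886 = 0.9186; α₂ = α₁·K2/[H⁺] = 0.06503
α₁ + 2α₂ = 1.0487
DIC = CA / (α₁ + 2α₂) = 2.38 / 1.0487 = 2.27 mmol/kg

DIC = 2.27 mmol/kg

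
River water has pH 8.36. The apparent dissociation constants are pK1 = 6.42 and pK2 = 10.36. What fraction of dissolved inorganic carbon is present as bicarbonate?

α₁ = 1 / (1 + [H⁺]/K1 + K2/[H⁺]) = 1 / (1 + 10^-1.94 + 10^-2.00)
   = 1 / (1 + 0.011482 + 0.010000) = 1/1.0215 = 0.9790

α₁ = 0.979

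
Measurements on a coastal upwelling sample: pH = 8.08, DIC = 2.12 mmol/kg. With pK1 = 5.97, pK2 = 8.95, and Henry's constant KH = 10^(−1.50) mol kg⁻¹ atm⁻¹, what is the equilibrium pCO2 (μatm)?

α₀ = 1 / (1 + K1/[H⁺] + K1K2/[H⁺]²) = 1 / (1 + 10^+2.11 + 10^+1.24)
   = 1 / (1 + 128.82 + 17.378) = 1/147.20 = 0.006793
[CO2*] = α₀ × DIC = 0.006793 × 2.12 = 0.01440 mmol/kg = 14.40 μmol/kg
pCO2 = [CO2*]/KH = 1.440×10^-5 / 3.162×10^-2 = 455 μatm

pCO2 = 455 μatm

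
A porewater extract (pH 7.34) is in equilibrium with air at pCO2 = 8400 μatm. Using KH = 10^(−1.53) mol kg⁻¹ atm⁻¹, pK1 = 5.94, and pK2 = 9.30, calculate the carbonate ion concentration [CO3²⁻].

[CO3²⁻] = 0.0683 mmol/kg

[CO2*] = KH · pCO2 = 10^(−1.53) × 8400×10^-6 = 2.479×10^-4 mol/kg
α₀ = 1/(1 + K1/[H⁺] + K1K2/[H⁺]²) = 1/(1 + 10^+1.40 + 10^-0.56) = 0.03789
DIC = [CO2*]/α₀ = 2.479×10^-4 / 0.03789 = 6.543 mmol/kg
[CO3²⁻] = α₂·DIC; α₂ = 0.01043, so [CO3²⁻] = 0.01043 × 6.543 = 0.0683 mmol/kg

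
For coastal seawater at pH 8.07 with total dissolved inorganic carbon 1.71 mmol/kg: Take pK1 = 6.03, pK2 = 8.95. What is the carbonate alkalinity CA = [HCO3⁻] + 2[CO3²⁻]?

CA = [HCO3⁻] + 2[CO3²⁻] = (α₁ + 2α₂)·DIC
At pH 8.07: [H⁺]/K1 = 10^-2.04 = 0.0091201, K2/[H⁺] = 10^-0.88 = 0.13183
α₁ = 1/(1 + 0.0091201 + 0.13183) = 1/1.1409 = 0.8765; α₂ = α₁·K2/[H⁺] = 0.1155
α₁ + 2α₂ = 1.1075
CA = 1.1075 × 1.71 = 1.89 mmol/kg

CA = 1.89 mmol/kg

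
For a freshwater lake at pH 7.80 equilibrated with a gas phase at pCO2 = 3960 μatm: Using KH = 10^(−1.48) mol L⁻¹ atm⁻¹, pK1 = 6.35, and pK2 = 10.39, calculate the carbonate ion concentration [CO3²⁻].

[CO3²⁻] = 9.50 μmol/L

[CO2*] = KH · pCO2 = 10^(−1.48) × 3960×10^-6 = 1.311×10^-4 mol/L
α₀ = 1/(1 + K1/[H⁺] + K1K2/[H⁺]²) = 1/(1 + 10^+1.45 + 10^-1.14) = 0.03418
DIC = [CO2*]/α₀ = 1.311×10^-4 / 0.03418 = 3.836 mmol/L
[CO3²⁻] = α₂·DIC; α₂ = 0.002476, so [CO3²⁻] = 0.002476 × 3.836 = 0.00950 mmol/L = 9.50 μmol/L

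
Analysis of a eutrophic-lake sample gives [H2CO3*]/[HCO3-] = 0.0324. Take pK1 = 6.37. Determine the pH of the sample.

pH = 7.86

From K1 = [H⁺][HCO3-]/[H2CO3*]:  pH = pK1 − log₁₀([H2CO3*]/[HCO3-])
log₁₀(0.0324) = -1.489
pH = 6.37 − (-1.489) = 7.86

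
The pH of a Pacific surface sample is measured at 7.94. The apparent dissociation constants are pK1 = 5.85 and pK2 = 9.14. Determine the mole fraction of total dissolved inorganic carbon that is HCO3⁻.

α₁ = 1 / (1 + [H⁺]/K1 + K2/[H⁺]) = 1 / (1 + 10^-2.09 + 10^-1.20)
   = 1 / (1 + 0.0081283 + 0.063096) = 1/1.0712 = 0.9335

α₁ = 0.934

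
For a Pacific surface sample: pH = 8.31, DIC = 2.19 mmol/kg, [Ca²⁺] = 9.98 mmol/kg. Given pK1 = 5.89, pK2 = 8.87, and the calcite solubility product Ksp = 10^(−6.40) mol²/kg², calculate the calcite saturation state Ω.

α₂ = 1 / (1 + [H⁺]/K2 + [H⁺]²/(K1K2)) = 1 / (1 + 10^+0.56 + 10^-1.86)
   = 1 / (1 + 3.6308 + 0.013804) = 1/4.6446 = 0.2153
[CO3²⁻] = α₂ × DIC = 0.2153 × 2.19 = 0.4715 mmol/kg
Ksp = 10^(−6.40) = 3.981×10^-7
Ω = [Ca²⁺][CO3²⁻]/Ksp = (9.98×10^-3)(4.715×10^-4) / 3.981×10^-7 = 11.8

Ω = 11.8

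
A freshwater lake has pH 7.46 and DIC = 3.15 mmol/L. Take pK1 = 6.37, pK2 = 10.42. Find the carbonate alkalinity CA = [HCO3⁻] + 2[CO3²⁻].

CA = 2.92 mmol/L

CA = [HCO3⁻] + 2[CO3²⁻] = (α₁ + 2α₂)·DIC
At pH 7.46: [H⁺]/K1 = 10^-1.09 = 0.081283, K2/[H⁺] = 10^-2.96 = 0.0010965
α₁ = 1/(1 + 0.081283 + 0.0010965) = 1/1.0824 = 0.9239; α₂ = α₁·K2/[H⁺] = 0.001013
α₁ + 2α₂ = 0.9259
CA = 0.9259 × 3.15 = 2.92 mmol/L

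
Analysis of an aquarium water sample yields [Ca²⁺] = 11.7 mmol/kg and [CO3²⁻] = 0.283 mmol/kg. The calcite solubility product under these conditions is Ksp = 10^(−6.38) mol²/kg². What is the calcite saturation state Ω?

Ksp = 10^(−6.38) = 4.169×10^-7
Ω = [Ca²⁺][CO3²⁻]/Ksp = (11.7×10^-3)(0.283×10^-3) / 4.169×10^-7 = 7.94

Ω = 7.94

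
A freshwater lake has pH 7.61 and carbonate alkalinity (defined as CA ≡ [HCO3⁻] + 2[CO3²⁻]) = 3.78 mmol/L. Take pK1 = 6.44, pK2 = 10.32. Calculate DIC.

DIC = 4.03 mmol/L

CA = [HCO3⁻] + 2[CO3²⁻] = (α₁ + 2α₂)·DIC
At pH 7.61: [H⁺]/K1 = 10^-1.17 = 0.067608, K2/[H⁺] = 10^-2.71 = 0.0019498
α₁ = 1/(1 + 0.067608 + 0.0019498) = 1/1.0696 = 0.9350; α₂ = α₁·K2/[H⁺] = 0.001823
α₁ + 2α₂ = 0.9386
DIC = CA / (α₁ + 2α₂) = 3.78 / 0.9386 = 4.03 mmol/L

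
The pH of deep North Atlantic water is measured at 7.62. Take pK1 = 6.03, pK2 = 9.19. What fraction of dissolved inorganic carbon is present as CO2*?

α₀ = 0.0244

α₀ = 1 / (1 + K1/[H⁺] + K1K2/[H⁺]²) = 1 / (1 + 10^+1.59 + 10^+0.02)
   = 1 / (1 + 38.905 + 1.0471) = 1/40.952 = 0.02442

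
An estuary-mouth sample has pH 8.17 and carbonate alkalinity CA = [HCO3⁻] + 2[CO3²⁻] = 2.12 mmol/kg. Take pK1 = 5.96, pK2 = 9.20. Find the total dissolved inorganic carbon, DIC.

CA = [HCO3⁻] + 2[CO3²⁻] = (α₁ + 2α₂)·DIC
At pH 8.17: [H⁺]/K1 = 10^-2.21 = 0.0061660, K2/[H⁺] = 10^-1.03 = 0.093325
α₁ = 1/(1 + 0.0061660 + 0.093325) = 1/1.0995 = 0.9095; α₂ = α₁·K2/[H⁺] = 0.08488
α₁ + 2α₂ = 1.0793
DIC = CA / (α₁ + 2α₂) = 2.12 / 1.0793 = 1.96 mmol/kg

DIC = 1.96 mmol/kg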